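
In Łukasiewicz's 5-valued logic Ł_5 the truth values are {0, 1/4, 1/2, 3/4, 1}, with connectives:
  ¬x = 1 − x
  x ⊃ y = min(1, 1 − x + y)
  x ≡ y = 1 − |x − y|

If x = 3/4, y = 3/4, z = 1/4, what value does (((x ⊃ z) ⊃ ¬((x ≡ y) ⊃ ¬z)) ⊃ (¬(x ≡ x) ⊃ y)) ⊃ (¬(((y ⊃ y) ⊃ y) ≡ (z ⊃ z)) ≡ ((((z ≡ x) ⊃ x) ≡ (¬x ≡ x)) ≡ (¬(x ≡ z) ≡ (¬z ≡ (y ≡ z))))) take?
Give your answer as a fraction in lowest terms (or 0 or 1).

1/2

x ⊃ z = 3/4 ⊃ 1/4 = 1/2
x ≡ y = 3/4 ≡ 3/4 = 1
¬z = ¬1/4 = 3/4
(x ≡ y) ⊃ ¬z = 1 ⊃ 3/4 = 3/4
¬((x ≡ y) ⊃ ¬z) = ¬3/4 = 1/4
(x ⊃ z) ⊃ ¬((x ≡ y) ⊃ ¬z) = 1/2 ⊃ 1/4 = 3/4
x ≡ x = 3/4 ≡ 3/4 = 1
¬(x ≡ x) = ¬1 = 0
¬(x ≡ x) ⊃ y = 0 ⊃ 3/4 = 1
((x ⊃ z) ⊃ ¬((x ≡ y) ⊃ ¬z)) ⊃ (¬(x ≡ x) ⊃ y) = 3/4 ⊃ 1 = 1
y ⊃ y = 3/4 ⊃ 3/4 = 1
(y ⊃ y) ⊃ y = 1 ⊃ 3/4 = 3/4
z ⊃ z = 1/4 ⊃ 1/4 = 1
((y ⊃ y) ⊃ y) ≡ (z ⊃ z) = 3/4 ≡ 1 = 3/4
¬(((y ⊃ y) ⊃ y) ≡ (z ⊃ z)) = ¬3/4 = 1/4
z ≡ x = 1/4 ≡ 3/4 = 1/2
(z ≡ x) ⊃ x = 1/2 ⊃ 3/4 = 1
¬x = ¬3/4 = 1/4
¬x ≡ x = 1/4 ≡ 3/4 = 1/2
((z ≡ x) ⊃ x) ≡ (¬x ≡ x) = 1 ≡ 1/2 = 1/2
x ≡ z = 3/4 ≡ 1/4 = 1/2
¬(x ≡ z) = ¬1/2 = 1/2
¬z = ¬1/4 = 3/4
y ≡ z = 3/4 ≡ 1/4 = 1/2
¬z ≡ (y ≡ z) = 3/4 ≡ 1/2 = 3/4
¬(x ≡ z) ≡ (¬z ≡ (y ≡ z)) = 1/2 ≡ 3/4 = 3/4
(((z ≡ x) ⊃ x) ≡ (¬x ≡ x)) ≡ (¬(x ≡ z) ≡ (¬z ≡ (y ≡ z))) = 1/2 ≡ 3/4 = 3/4
¬(((y ⊃ y) ⊃ y) ≡ (z ⊃ z)) ≡ ((((z ≡ x) ⊃ x) ≡ (¬x ≡ x)) ≡ (¬(x ≡ z) ≡ (¬z ≡ (y ≡ z)))) = 1/4 ≡ 3/4 = 1/2
(((x ⊃ z) ⊃ ¬((x ≡ y) ⊃ ¬z)) ⊃ (¬(x ≡ x) ⊃ y)) ⊃ (¬(((y ⊃ y) ⊃ y) ≡ (z ⊃ z)) ≡ ((((z ≡ x) ⊃ x) ≡ (¬x ≡ x)) ≡ (¬(x ≡ z) ≡ (¬z ≡ (y ≡ z))))) = 1 ⊃ 1/2 = 1/2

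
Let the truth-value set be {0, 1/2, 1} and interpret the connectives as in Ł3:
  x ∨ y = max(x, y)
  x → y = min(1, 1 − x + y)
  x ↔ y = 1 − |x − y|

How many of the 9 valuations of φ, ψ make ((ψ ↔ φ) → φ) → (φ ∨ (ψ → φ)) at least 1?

φ = 0, ψ = 0 ↦ 1  ≥
φ = 0, ψ = 1/2 ↦ 1  ≥
φ = 0, ψ = 1 ↦ 0  <
φ = 1/2, ψ = 0 ↦ 1  ≥
φ = 1/2, ψ = 1/2 ↦ 1  ≥
φ = 1/2, ψ = 1 ↦ 1/2  <
φ = 1, ψ = 0 ↦ 1  ≥
φ = 1, ψ = 1/2 ↦ 1  ≥
φ = 1, ψ = 1 ↦ 1  ≥
So 7 of the 9 assignments meet the threshold.

7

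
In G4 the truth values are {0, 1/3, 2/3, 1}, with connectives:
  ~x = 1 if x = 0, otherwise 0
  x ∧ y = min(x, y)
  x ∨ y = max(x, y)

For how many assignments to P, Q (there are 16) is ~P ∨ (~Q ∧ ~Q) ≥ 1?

7

P = 0, Q = 0 ↦ 1  ≥
P = 0, Q = 1/3 ↦ 1  ≥
P = 0, Q = 2/3 ↦ 1  ≥
P = 0, Q = 1 ↦ 1  ≥
P = 1/3, Q = 0 ↦ 1  ≥
P = 1/3, Q = 1/3 ↦ 0  <
P = 1/3, Q = 2/3 ↦ 0  <
P = 1/3, Q = 1 ↦ 0  <
P = 2/3, Q = 0 ↦ 1  ≥
P = 2/3, Q = 1/3 ↦ 0  <
P = 2/3, Q = 2/3 ↦ 0  <
P = 2/3, Q = 1 ↦ 0  <
P = 1, Q = 0 ↦ 1  ≥
P = 1, Q = 1/3 ↦ 0  <
P = 1, Q = 2/3 ↦ 0  <
P = 1, Q = 1 ↦ 0  <
So 7 of the 16 assignments meet the threshold.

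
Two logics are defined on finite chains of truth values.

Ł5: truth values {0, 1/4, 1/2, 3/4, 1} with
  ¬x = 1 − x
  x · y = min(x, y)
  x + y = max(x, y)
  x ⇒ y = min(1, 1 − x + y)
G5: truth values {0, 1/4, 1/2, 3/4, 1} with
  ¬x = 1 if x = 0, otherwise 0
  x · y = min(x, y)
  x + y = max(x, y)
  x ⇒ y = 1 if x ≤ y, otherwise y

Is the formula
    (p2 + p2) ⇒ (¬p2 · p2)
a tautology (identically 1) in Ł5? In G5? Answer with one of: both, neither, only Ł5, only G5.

neither

In Ł5: at p2 = 3/4 the value is 1/2 — not a tautology.
In G5: at p2 = 1/4 the value is 0 — not a tautology.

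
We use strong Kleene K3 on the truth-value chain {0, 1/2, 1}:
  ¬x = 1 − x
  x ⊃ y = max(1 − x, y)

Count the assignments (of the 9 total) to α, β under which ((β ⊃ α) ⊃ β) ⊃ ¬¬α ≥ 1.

5

α = 0, β = 0 ↦ 1  ≥
α = 0, β = 1/2 ↦ 1/2  <
α = 0, β = 1 ↦ 0  <
α = 1/2, β = 0 ↦ 1  ≥
α = 1/2, β = 1/2 ↦ 1/2  <
α = 1/2, β = 1 ↦ 1/2  <
α = 1, β = 0 ↦ 1  ≥
α = 1, β = 1/2 ↦ 1  ≥
α = 1, β = 1 ↦ 1  ≥
So 5 of the 9 assignments meet the threshold.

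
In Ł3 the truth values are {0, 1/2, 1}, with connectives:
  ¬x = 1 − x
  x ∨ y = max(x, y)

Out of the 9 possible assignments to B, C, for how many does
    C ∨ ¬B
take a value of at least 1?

B = 0, C = 0 ↦ 1  ≥
B = 0, C = 1/2 ↦ 1  ≥
B = 0, C = 1 ↦ 1  ≥
B = 1/2, C = 0 ↦ 1/2  <
B = 1/2, C = 1/2 ↦ 1/2  <
B = 1/2, C = 1 ↦ 1  ≥
B = 1, C = 0 ↦ 0  <
B = 1, C = 1/2 ↦ 1/2  <
B = 1, C = 1 ↦ 1  ≥
So 5 of the 9 assignments meet the threshold.

5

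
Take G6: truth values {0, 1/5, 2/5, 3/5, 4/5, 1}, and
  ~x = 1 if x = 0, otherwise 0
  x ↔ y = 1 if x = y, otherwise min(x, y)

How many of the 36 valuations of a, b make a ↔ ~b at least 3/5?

value 1: 6 assignments (counts)
value 4/5: 1 assignment (counts)
value 3/5: 1 assignment (counts)
value 2/5: 1 assignment
value 1/5: 1 assignment
value 0: 26 assignments
So 8 of the 36 assignments meet the threshold.

8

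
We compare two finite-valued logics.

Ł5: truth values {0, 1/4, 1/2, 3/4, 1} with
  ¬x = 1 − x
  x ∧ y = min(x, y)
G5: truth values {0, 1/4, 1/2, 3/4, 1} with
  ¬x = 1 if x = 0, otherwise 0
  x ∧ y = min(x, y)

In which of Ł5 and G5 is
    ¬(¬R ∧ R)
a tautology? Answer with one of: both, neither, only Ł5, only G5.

In Ł5: at R = 1/4 the value is 3/4 — not a tautology.
In G5: every assignment gives 1 — tautology.

only G5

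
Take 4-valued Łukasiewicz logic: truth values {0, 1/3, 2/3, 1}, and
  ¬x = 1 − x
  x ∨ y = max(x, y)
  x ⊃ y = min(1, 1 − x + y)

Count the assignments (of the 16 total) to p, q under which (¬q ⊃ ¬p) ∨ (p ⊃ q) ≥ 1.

10

p = 0, q = 0 ↦ 1  ≥
p = 0, q = 1/3 ↦ 1  ≥
p = 0, q = 2/3 ↦ 1  ≥
p = 0, q = 1 ↦ 1  ≥
p = 1/3, q = 0 ↦ 2/3  <
p = 1/3, q = 1/3 ↦ 1  ≥
p = 1/3, q = 2/3 ↦ 1  ≥
p = 1/3, q = 1 ↦ 1  ≥
p = 2/3, q = 0 ↦ 1/3  <
p = 2/3, q = 1/3 ↦ 2/3  <
p = 2/3, q = 2/3 ↦ 1  ≥
p = 2/3, q = 1 ↦ 1  ≥
p = 1, q = 0 ↦ 0  <
p = 1, q = 1/3 ↦ 1/3  <
p = 1, q = 2/3 ↦ 2/3  <
p = 1, q = 1 ↦ 1  ≥
So 10 of the 16 assignments meet the threshold.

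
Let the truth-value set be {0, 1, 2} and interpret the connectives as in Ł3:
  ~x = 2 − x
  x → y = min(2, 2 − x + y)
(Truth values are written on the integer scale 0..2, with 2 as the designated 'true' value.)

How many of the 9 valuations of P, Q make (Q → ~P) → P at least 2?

4

P = 0, Q = 0 ↦ 0  <
P = 0, Q = 1 ↦ 0  <
P = 0, Q = 2 ↦ 0  <
P = 1, Q = 0 ↦ 1  <
P = 1, Q = 1 ↦ 1  <
P = 1, Q = 2 ↦ 2  ≥
P = 2, Q = 0 ↦ 2  ≥
P = 2, Q = 1 ↦ 2  ≥
P = 2, Q = 2 ↦ 2  ≥
So 4 of the 9 assignments meet the threshold.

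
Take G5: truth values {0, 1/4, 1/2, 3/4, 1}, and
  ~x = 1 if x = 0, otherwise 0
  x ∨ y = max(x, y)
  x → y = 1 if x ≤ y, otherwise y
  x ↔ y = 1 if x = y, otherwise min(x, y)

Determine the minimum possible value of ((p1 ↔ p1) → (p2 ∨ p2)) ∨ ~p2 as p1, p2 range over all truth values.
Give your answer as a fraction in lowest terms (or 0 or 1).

Take p1 = 0, p2 = 1/4:
p1 ↔ p1 = 0 ↔ 0 = 1
p2 ∨ p2 = 1/4 ∨ 1/4 = 1/4
(p1 ↔ p1) → (p2 ∨ p2) = 1 → 1/4 = 1/4
~p2 = ~1/4 = 0
((p1 ↔ p1) → (p2 ∨ p2)) ∨ ~p2 = 1/4 ∨ 0 = 1/4
No assignment yields a value below 1/4, so this is the minimum.

1/4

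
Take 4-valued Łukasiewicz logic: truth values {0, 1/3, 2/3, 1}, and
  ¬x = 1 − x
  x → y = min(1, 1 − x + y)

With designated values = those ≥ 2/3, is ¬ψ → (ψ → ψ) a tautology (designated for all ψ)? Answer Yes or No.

Yes

ψ = 0 ↦ 1
ψ = 1/3 ↦ 1
ψ = 2/3 ↦ 1
ψ = 1 ↦ 1
Every assignment gives a value ≥ 2/3.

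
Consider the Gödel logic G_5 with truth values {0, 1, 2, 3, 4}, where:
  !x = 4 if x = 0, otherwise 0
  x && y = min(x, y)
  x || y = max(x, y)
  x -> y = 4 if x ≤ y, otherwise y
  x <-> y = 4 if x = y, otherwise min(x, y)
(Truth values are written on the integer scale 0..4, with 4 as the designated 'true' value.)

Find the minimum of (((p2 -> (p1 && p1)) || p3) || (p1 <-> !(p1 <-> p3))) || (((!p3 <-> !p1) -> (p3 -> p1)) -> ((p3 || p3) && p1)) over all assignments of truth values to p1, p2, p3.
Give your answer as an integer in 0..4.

Take p1 = 0, p2 = 1, p3 = 1:
p1 && p1 = 0 && 0 = 0
p2 -> (p1 && p1) = 1 -> 0 = 0
(p2 -> (p1 && p1)) || p3 = 0 || 1 = 1
p1 <-> p3 = 0 <-> 1 = 0
!(p1 <-> p3) = !0 = 4
p1 <-> !(p1 <-> p3) = 0 <-> 4 = 0
((p2 -> (p1 && p1)) || p3) || (p1 <-> !(p1 <-> p3)) = 1 || 0 = 1
!p3 = !1 = 0
!p1 = !0 = 4
!p3 <-> !p1 = 0 <-> 4 = 0
p3 -> p1 = 1 -> 0 = 0
(!p3 <-> !p1) -> (p3 -> p1) = 0 -> 0 = 4
p3 || p3 = 1 || 1 = 1
(p3 || p3) && p1 = 1 && 0 = 0
((!p3 <-> !p1) -> (p3 -> p1)) -> ((p3 || p3) && p1) = 4 -> 0 = 0
(((p2 -> (p1 && p1)) || p3) || (p1 <-> !(p1 <-> p3))) || (((!p3 <-> !p1) -> (p3 -> p1)) -> ((p3 || p3) && p1)) = 1 || 0 = 1
No assignment yields a value below 1, so this is the minimum.

1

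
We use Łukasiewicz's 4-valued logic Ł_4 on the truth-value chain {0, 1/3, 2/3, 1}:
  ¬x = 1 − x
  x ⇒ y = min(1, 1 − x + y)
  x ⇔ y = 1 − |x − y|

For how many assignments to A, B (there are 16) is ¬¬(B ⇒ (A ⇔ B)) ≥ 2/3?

A = 0, B = 0 ↦ 1  ≥
A = 0, B = 1/3 ↦ 1  ≥
A = 0, B = 2/3 ↦ 2/3  ≥
A = 0, B = 1 ↦ 0  <
A = 1/3, B = 0 ↦ 1  ≥
A = 1/3, B = 1/3 ↦ 1  ≥
A = 1/3, B = 2/3 ↦ 1  ≥
A = 1/3, B = 1 ↦ 1/3  <
A = 2/3, B = 0 ↦ 1  ≥
A = 2/3, B = 1/3 ↦ 1  ≥
A = 2/3, B = 2/3 ↦ 1  ≥
A = 2/3, B = 1 ↦ 2/3  ≥
A = 1, B = 0 ↦ 1  ≥
A = 1, B = 1/3 ↦ 1  ≥
A = 1, B = 2/3 ↦ 1  ≥
A = 1, B = 1 ↦ 1  ≥
So 14 of the 16 assignments meet the threshold.

14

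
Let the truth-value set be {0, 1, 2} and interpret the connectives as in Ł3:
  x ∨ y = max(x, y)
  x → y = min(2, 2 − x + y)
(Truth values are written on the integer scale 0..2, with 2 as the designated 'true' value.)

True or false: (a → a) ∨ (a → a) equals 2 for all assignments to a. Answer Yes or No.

Yes

a = 0 ↦ 2
a = 1 ↦ 2
a = 2 ↦ 2
Every assignment gives a value ≥ 2.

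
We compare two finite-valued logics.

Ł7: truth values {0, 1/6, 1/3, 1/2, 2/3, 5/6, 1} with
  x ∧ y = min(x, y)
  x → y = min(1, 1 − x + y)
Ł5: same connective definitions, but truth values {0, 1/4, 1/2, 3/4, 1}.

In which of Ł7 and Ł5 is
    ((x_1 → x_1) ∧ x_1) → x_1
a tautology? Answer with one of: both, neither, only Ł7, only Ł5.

both

In Ł7: every assignment gives 1 — tautology.
In Ł5: every assignment gives 1 — tautology.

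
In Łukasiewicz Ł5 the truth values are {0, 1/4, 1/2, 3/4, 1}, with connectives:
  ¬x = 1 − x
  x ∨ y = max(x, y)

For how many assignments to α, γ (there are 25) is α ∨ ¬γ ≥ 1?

value 1: 9 assignments (counts)
value 3/4: 7 assignments
value 1/2: 5 assignments
value 1/4: 3 assignments
value 0: 1 assignment
So 9 of the 25 assignments meet the threshold.

9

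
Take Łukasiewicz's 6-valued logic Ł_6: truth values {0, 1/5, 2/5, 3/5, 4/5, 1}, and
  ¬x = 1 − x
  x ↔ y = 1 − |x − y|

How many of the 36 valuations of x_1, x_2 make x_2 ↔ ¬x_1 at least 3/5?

24

value 1: 6 assignments (counts)
value 4/5: 10 assignments (counts)
value 3/5: 8 assignments (counts)
value 2/5: 6 assignments
value 1/5: 4 assignments
value 0: 2 assignments
So 24 of the 36 assignments meet the threshold.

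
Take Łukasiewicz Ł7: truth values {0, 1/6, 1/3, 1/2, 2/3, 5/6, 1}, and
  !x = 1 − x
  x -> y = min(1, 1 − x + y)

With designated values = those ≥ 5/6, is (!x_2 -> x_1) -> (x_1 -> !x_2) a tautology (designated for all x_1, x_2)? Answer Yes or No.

Counterexample: take x_1 = 1/3, x_2 = 1.
!x_2 = !1 = 0
!x_2 -> x_1 = 0 -> 1/3 = 1
x_1 -> !x_2 = 1/3 -> 0 = 2/3
(!x_2 -> x_1) -> (x_1 -> !x_2) = 1 -> 2/3 = 2/3
This gives 2/3, which is below 5/6.

No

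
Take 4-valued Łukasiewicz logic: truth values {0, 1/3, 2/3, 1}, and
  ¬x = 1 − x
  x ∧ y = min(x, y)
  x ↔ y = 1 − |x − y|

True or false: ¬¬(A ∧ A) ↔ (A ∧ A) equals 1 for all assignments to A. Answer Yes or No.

Yes

A = 0 ↦ 1
A = 1/3 ↦ 1
A = 2/3 ↦ 1
A = 1 ↦ 1
Every assignment gives a value ≥ 1.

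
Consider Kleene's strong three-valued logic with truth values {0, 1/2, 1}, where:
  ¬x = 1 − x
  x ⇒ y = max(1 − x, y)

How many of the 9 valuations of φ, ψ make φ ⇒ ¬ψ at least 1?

5

φ = 0, ψ = 0 ↦ 1  ≥
φ = 0, ψ = 1/2 ↦ 1  ≥
φ = 0, ψ = 1 ↦ 1  ≥
φ = 1/2, ψ = 0 ↦ 1  ≥
φ = 1/2, ψ = 1/2 ↦ 1/2  <
φ = 1/2, ψ = 1 ↦ 1/2  <
φ = 1, ψ = 0 ↦ 1  ≥
φ = 1, ψ = 1/2 ↦ 1/2  <
φ = 1, ψ = 1 ↦ 0  <
So 5 of the 9 assignments meet the threshold.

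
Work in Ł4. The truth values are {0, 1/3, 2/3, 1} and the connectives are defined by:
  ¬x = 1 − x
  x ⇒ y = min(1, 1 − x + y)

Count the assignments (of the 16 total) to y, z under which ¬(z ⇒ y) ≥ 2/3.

3

y = 0, z = 0 ↦ 0  <
y = 0, z = 1/3 ↦ 1/3  <
y = 0, z = 2/3 ↦ 2/3  ≥
y = 0, z = 1 ↦ 1  ≥
y = 1/3, z = 0 ↦ 0  <
y = 1/3, z = 1/3 ↦ 0  <
y = 1/3, z = 2/3 ↦ 1/3  <
y = 1/3, z = 1 ↦ 2/3  ≥
y = 2/3, z = 0 ↦ 0  <
y = 2/3, z = 1/3 ↦ 0  <
y = 2/3, z = 2/3 ↦ 0  <
y = 2/3, z = 1 ↦ 1/3  <
y = 1, z = 0 ↦ 0  <
y = 1, z = 1/3 ↦ 0  <
y = 1, z = 2/3 ↦ 0  <
y = 1, z = 1 ↦ 0  <
So 3 of the 16 assignments meet the threshold.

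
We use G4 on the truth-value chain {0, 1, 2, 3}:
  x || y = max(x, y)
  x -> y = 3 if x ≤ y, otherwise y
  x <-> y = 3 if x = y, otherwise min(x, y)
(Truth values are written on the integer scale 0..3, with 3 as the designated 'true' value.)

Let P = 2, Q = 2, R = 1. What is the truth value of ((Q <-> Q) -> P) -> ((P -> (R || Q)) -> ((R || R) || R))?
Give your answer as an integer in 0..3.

Q <-> Q = 2 <-> 2 = 3
(Q <-> Q) -> P = 3 -> 2 = 2
R || Q = 1 || 2 = 2
P -> (R || Q) = 2 -> 2 = 3
R || R = 1 || 1 = 1
(R || R) || R = 1 || 1 = 1
(P -> (R || Q)) -> ((R || R) || R) = 3 -> 1 = 1
((Q <-> Q) -> P) -> ((P -> (R || Q)) -> ((R || R) || R)) = 2 -> 1 = 1

1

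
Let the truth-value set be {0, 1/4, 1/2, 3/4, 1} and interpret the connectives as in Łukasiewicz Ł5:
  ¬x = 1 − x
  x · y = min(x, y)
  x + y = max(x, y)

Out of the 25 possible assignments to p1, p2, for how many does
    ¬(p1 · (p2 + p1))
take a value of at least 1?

5

value 1: 5 assignments (counts)
value 3/4: 5 assignments
value 1/2: 5 assignments
value 1/4: 5 assignments
value 0: 5 assignments
So 5 of the 25 assignments meet the threshold.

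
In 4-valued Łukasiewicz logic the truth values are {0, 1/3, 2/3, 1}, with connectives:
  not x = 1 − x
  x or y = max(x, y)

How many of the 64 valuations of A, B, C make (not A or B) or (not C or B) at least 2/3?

value 1: 37 assignments (counts)
value 2/3: 19 assignments (counts)
value 1/3: 7 assignments
value 0: 1 assignment
So 56 of the 64 assignments meet the threshold.

56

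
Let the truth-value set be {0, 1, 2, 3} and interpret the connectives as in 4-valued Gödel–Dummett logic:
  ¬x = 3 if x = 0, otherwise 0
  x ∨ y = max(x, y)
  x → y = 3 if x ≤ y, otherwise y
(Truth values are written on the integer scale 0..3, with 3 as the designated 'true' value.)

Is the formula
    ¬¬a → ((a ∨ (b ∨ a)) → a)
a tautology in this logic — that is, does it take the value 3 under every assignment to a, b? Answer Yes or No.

No

Counterexample: take a = 1, b = 2.
¬a = ¬1 = 0
¬¬a = ¬0 = 3
b ∨ a = 2 ∨ 1 = 2
a ∨ (b ∨ a) = 1 ∨ 2 = 2
(a ∨ (b ∨ a)) → a = 2 → 1 = 1
¬¬a → ((a ∨ (b ∨ a)) → a) = 3 → 1 = 1
This gives 1 ≠ 3.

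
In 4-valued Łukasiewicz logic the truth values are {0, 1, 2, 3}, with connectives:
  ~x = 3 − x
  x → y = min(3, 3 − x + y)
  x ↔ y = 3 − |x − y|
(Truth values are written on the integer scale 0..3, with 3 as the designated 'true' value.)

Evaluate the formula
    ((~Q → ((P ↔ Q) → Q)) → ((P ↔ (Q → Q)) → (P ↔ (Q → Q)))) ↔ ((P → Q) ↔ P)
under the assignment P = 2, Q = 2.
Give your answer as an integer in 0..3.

~Q = ~2 = 1
P ↔ Q = 2 ↔ 2 = 3
(P ↔ Q) → Q = 3 → 2 = 2
~Q → ((P ↔ Q) → Q) = 1 → 2 = 3
Q → Q = 2 → 2 = 3
P ↔ (Q → Q) = 2 ↔ 3 = 2
Q → Q = 2 → 2 = 3
P ↔ (Q → Q) = 2 ↔ 3 = 2
(P ↔ (Q → Q)) → (P ↔ (Q → Q)) = 2 → 2 = 3
(~Q → ((P ↔ Q) → Q)) → ((P ↔ (Q → Q)) → (P ↔ (Q → Q))) = 3 → 3 = 3
P → Q = 2 → 2 = 3
(P → Q) ↔ P = 3 ↔ 2 = 2
((~Q → ((P ↔ Q) → Q)) → ((P ↔ (Q → Q)) → (P ↔ (Q → Q)))) ↔ ((P → Q) ↔ P) = 3 ↔ 2 = 2

2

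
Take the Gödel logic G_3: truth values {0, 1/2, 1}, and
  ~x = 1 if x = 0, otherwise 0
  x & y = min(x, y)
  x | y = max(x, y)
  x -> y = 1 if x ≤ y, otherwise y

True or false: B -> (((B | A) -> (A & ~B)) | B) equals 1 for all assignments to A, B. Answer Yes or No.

Yes

A = 0, B = 0 ↦ 1
A = 0, B = 1/2 ↦ 1
A = 0, B = 1 ↦ 1
A = 1/2, B = 0 ↦ 1
A = 1/2, B = 1/2 ↦ 1
A = 1/2, B = 1 ↦ 1
A = 1, B = 0 ↦ 1
A = 1, B = 1/2 ↦ 1
A = 1, B = 1 ↦ 1
Every assignment gives a value ≥ 1.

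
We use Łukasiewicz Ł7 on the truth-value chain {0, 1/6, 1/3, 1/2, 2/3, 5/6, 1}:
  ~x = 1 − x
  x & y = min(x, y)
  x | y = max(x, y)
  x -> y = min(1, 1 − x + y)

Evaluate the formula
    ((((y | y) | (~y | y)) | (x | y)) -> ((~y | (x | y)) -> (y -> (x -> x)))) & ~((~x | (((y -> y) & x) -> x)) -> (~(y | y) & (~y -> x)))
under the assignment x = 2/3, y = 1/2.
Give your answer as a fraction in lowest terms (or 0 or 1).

y | y = 1/2 | 1/2 = 1/2
~y = ~1/2 = 1/2
~y | y = 1/2 | 1/2 = 1/2
(y | y) | (~y | y) = 1/2 | 1/2 = 1/2
x | y = 2/3 | 1/2 = 2/3
((y | y) | (~y | y)) | (x | y) = 1/2 | 2/3 = 2/3
~y = ~1/2 = 1/2
x | y = 2/3 | 1/2 = 2/3
~y | (x | y) = 1/2 | 2/3 = 2/3
x -> x = 2/3 -> 2/3 = 1
y -> (x -> x) = 1/2 -> 1 = 1
(~y | (x | y)) -> (y -> (x -> x)) = 2/3 -> 1 = 1
(((y | y) | (~y | y)) | (x | y)) -> ((~y | (x | y)) -> (y -> (x -> x))) = 2/3 -> 1 = 1
~x = ~2/3 = 1/3
y -> y = 1/2 -> 1/2 = 1
(y -> y) & x = 1 & 2/3 = 2/3
((y -> y) & x) -> x = 2/3 -> 2/3 = 1
~x | (((y -> y) & x) -> x) = 1/3 | 1 = 1
y | y = 1/2 | 1/2 = 1/2
~(y | y) = ~1/2 = 1/2
~y = ~1/2 = 1/2
~y -> x = 1/2 -> 2/3 = 1
~(y | y) & (~y -> x) = 1/2 & 1 = 1/2
(~x | (((y -> y) & x) -> x)) -> (~(y | y) & (~y -> x)) = 1 -> 1/2 = 1/2
~((~x | (((y -> y) & x) -> x)) -> (~(y | y) & (~y -> x))) = ~1/2 = 1/2
((((y | y) | (~y | y)) | (x | y)) -> ((~y | (x | y)) -> (y -> (x -> x)))) & ~((~x | (((y -> y) & x) -> x)) -> (~(y | y) & (~y -> x))) = 1 & 1/2 = 1/2

1/2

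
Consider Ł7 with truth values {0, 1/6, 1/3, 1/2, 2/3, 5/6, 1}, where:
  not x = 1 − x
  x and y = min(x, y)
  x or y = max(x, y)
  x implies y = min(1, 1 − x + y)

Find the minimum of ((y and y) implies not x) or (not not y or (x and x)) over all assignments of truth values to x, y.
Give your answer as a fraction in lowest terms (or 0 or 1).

Take x = 2/3, y = 2/3:
y and y = 2/3 and 2/3 = 2/3
not x = not 2/3 = 1/3
(y and y) implies not x = 2/3 implies 1/3 = 2/3
not y = not 2/3 = 1/3
not not y = not 1/3 = 2/3
x and x = 2/3 and 2/3 = 2/3
not not y or (x and x) = 2/3 or 2/3 = 2/3
((y and y) implies not x) or (not not y or (x and x)) = 2/3 or 2/3 = 2/3
No assignment yields a value below 2/3, so this is the minimum.

2/3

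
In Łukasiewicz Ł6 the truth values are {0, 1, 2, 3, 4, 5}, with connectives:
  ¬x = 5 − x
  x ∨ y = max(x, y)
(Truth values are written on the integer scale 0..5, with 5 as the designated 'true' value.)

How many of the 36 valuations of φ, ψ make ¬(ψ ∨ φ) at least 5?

1

value 5: 1 assignment (counts)
value 4: 3 assignments
value 3: 5 assignments
value 2: 7 assignments
value 1: 9 assignments
value 0: 11 assignments
So 1 of the 36 assignments meets the threshold.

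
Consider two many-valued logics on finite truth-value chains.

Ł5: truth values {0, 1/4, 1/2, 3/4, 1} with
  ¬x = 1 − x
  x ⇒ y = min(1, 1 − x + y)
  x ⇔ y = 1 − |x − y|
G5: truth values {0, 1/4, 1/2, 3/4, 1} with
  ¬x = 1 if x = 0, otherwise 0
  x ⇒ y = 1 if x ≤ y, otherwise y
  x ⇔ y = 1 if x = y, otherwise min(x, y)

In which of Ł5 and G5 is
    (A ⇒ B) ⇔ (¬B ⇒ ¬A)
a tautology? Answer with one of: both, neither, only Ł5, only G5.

In Ł5: every assignment gives 1 — tautology.
In G5: at A = 1/2, B = 1/4 the value is 1/4 — not a tautology.

only Ł5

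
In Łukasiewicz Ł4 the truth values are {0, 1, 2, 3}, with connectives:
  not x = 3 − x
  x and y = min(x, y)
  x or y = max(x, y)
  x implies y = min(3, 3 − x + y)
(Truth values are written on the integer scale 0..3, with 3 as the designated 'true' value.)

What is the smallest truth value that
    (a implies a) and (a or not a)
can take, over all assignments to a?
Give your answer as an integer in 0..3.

2

Take a = 1:
a implies a = 1 implies 1 = 3
not a = not 1 = 2
a or not a = 1 or 2 = 2
(a implies a) and (a or not a) = 3 and 2 = 2
No assignment yields a value below 2, so this is the minimum.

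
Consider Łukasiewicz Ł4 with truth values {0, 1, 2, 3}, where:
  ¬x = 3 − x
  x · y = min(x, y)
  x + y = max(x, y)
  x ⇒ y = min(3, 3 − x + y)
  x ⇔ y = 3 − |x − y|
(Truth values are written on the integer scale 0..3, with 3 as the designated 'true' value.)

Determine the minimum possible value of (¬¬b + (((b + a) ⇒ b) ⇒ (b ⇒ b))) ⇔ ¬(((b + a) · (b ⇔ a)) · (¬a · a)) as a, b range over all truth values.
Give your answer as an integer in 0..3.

Take a = 1, b = 0:
¬b = ¬0 = 3
¬¬b = ¬3 = 0
b + a = 0 + 1 = 1
(b + a) ⇒ b = 1 ⇒ 0 = 2
b ⇒ b = 0 ⇒ 0 = 3
((b + a) ⇒ b) ⇒ (b ⇒ b) = 2 ⇒ 3 = 3
¬¬b + (((b + a) ⇒ b) ⇒ (b ⇒ b)) = 0 + 3 = 3
b + a = 0 + 1 = 1
b ⇔ a = 0 ⇔ 1 = 2
(b + a) · (b ⇔ a) = 1 · 2 = 1
¬a = ¬1 = 2
¬a · a = 2 · 1 = 1
((b + a) · (b ⇔ a)) · (¬a · a) = 1 · 1 = 1
¬(((b + a) · (b ⇔ a)) · (¬a · a)) = ¬1 = 2
(¬¬b + (((b + a) ⇒ b) ⇒ (b ⇒ b))) ⇔ ¬(((b + a) · (b ⇔ a)) · (¬a · a)) = 3 ⇔ 2 = 2
No assignment yields a value below 2, so this is the minimum.

2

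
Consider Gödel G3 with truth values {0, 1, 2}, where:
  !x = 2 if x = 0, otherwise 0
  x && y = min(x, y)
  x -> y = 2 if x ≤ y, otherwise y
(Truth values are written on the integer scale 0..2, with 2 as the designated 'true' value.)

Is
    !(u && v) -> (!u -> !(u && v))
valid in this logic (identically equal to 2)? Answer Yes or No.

u = 0, v = 0 ↦ 2
u = 0, v = 1 ↦ 2
u = 0, v = 2 ↦ 2
u = 1, v = 0 ↦ 2
u = 1, v = 1 ↦ 2
u = 1, v = 2 ↦ 2
u = 2, v = 0 ↦ 2
u = 2, v = 1 ↦ 2
u = 2, v = 2 ↦ 2
Every assignment gives a value ≥ 2.

Yes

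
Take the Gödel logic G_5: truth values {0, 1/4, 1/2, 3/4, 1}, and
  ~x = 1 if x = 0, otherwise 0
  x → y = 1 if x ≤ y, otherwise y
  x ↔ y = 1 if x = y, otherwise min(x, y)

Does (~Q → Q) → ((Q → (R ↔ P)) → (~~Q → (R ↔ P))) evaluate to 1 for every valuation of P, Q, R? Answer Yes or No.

Counterexample: take P = 1/4, Q = 1/4, R = 1/2.
~Q = ~1/4 = 0
~Q → Q = 0 → 1/4 = 1
R ↔ P = 1/2 ↔ 1/4 = 1/4
Q → (R ↔ P) = 1/4 → 1/4 = 1
~Q = ~1/4 = 0
~~Q = ~0 = 1
R ↔ P = 1/2 ↔ 1/4 = 1/4
~~Q → (R ↔ P) = 1 → 1/4 = 1/4
(Q → (R ↔ P)) → (~~Q → (R ↔ P)) = 1 → 1/4 = 1/4
(~Q → Q) → ((Q → (R ↔ P)) → (~~Q → (R ↔ P))) = 1 → 1/4 = 1/4
This gives 1/4 ≠ 1.

No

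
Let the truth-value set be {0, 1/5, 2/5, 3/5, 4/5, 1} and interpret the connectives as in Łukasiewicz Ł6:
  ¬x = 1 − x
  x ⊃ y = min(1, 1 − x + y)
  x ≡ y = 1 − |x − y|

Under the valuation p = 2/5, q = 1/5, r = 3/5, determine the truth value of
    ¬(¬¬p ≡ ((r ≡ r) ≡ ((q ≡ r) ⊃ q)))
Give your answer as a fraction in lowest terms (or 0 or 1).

1/5

¬p = ¬2/5 = 3/5
¬¬p = ¬3/5 = 2/5
r ≡ r = 3/5 ≡ 3/5 = 1
q ≡ r = 1/5 ≡ 3/5 = 3/5
(q ≡ r) ⊃ q = 3/5 ⊃ 1/5 = 3/5
(r ≡ r) ≡ ((q ≡ r) ⊃ q) = 1 ≡ 3/5 = 3/5
¬¬p ≡ ((r ≡ r) ≡ ((q ≡ r) ⊃ q)) = 2/5 ≡ 3/5 = 4/5
¬(¬¬p ≡ ((r ≡ r) ≡ ((q ≡ r) ⊃ q))) = ¬4/5 = 1/5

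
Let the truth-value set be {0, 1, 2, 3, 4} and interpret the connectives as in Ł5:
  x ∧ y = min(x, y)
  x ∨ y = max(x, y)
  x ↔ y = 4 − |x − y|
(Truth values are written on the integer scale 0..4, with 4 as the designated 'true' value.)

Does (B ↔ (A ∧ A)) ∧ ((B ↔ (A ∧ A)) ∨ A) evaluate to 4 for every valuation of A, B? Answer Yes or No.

Counterexample: take A = 0, B = 1.
A ∧ A = 0 ∧ 0 = 0
B ↔ (A ∧ A) = 1 ↔ 0 = 3
(B ↔ (A ∧ A)) ∨ A = 3 ∨ 0 = 3
(B ↔ (A ∧ A)) ∧ ((B ↔ (A ∧ A)) ∨ A) = 3 ∧ 3 = 3
This gives 3 ≠ 4.

No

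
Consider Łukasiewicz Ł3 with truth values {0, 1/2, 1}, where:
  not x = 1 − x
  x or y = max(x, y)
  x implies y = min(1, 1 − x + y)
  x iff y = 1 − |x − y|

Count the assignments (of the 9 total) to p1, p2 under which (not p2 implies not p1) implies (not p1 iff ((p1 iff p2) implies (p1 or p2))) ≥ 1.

p1 = 0, p2 = 0 ↦ 0  <
p1 = 0, p2 = 1/2 ↦ 1  ≥
p1 = 0, p2 = 1 ↦ 1  ≥
p1 = 1/2, p2 = 0 ↦ 1  ≥
p1 = 1/2, p2 = 1/2 ↦ 1  ≥
p1 = 1/2, p2 = 1 ↦ 1/2  <
p1 = 1, p2 = 0 ↦ 1  ≥
p1 = 1, p2 = 1/2 ↦ 1/2  <
p1 = 1, p2 = 1 ↦ 0  <
So 5 of the 9 assignments meet the threshold.

5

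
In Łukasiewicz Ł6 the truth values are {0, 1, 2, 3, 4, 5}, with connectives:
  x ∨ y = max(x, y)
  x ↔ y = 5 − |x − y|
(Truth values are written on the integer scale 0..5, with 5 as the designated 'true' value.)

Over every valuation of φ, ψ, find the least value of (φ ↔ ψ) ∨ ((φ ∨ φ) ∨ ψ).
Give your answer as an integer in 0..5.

3

Take φ = 0, ψ = 2:
φ ↔ ψ = 0 ↔ 2 = 3
φ ∨ φ = 0 ∨ 0 = 0
(φ ∨ φ) ∨ ψ = 0 ∨ 2 = 2
(φ ↔ ψ) ∨ ((φ ∨ φ) ∨ ψ) = 3 ∨ 2 = 3
No assignment yields a value below 3, so this is the minimum.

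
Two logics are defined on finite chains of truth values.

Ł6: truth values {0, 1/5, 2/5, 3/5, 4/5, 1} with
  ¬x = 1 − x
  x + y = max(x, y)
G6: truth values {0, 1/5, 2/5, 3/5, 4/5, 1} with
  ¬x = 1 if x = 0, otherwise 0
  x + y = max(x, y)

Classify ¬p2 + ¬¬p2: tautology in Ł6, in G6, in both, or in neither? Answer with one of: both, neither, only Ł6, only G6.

only G6

In Ł6: at p2 = 1/5 the value is 4/5 — not a tautology.
In G6: every assignment gives 1 — tautology.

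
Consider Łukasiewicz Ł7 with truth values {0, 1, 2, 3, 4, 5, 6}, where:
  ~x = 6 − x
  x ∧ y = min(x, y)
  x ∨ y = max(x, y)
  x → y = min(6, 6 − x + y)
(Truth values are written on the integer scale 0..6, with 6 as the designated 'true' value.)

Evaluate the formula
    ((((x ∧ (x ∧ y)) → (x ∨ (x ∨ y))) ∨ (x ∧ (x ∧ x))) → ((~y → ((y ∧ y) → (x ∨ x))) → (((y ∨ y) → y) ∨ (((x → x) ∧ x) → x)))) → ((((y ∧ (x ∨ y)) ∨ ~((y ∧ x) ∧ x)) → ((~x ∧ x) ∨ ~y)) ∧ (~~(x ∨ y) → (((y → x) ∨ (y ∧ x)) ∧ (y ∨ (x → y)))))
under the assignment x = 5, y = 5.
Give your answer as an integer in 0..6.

2

x ∧ y = 5 ∧ 5 = 5
x ∧ (x ∧ y) = 5 ∧ 5 = 5
x ∨ y = 5 ∨ 5 = 5
x ∨ (x ∨ y) = 5 ∨ 5 = 5
(x ∧ (x ∧ y)) → (x ∨ (x ∨ y)) = 5 → 5 = 6
x ∧ x = 5 ∧ 5 = 5
x ∧ (x ∧ x) = 5 ∧ 5 = 5
((x ∧ (x ∧ y)) → (x ∨ (x ∨ y))) ∨ (x ∧ (x ∧ x)) = 6 ∨ 5 = 6
~y = ~5 = 1
y ∧ y = 5 ∧ 5 = 5
x ∨ x = 5 ∨ 5 = 5
(y ∧ y) → (x ∨ x) = 5 → 5 = 6
~y → ((y ∧ y) → (x ∨ x)) = 1 → 6 = 6
y ∨ y = 5 ∨ 5 = 5
(y ∨ y) → y = 5 → 5 = 6
x → x = 5 → 5 = 6
(x → x) ∧ x = 6 ∧ 5 = 5
((x → x) ∧ x) → x = 5 → 5 = 6
((y ∨ y) → y) ∨ (((x → x) ∧ x) → x) = 6 ∨ 6 = 6
(~y → ((y ∧ y) → (x ∨ x))) → (((y ∨ y) → y) ∨ (((x → x) ∧ x) → x)) = 6 → 6 = 6
(((x ∧ (x ∧ y)) → (x ∨ (x ∨ y))) ∨ (x ∧ (x ∧ x))) → ((~y → ((y ∧ y) → (x ∨ x))) → (((y ∨ y) → y) ∨ (((x → x) ∧ x) → x))) = 6 → 6 = 6
x ∨ y = 5 ∨ 5 = 5
y ∧ (x ∨ y) = 5 ∧ 5 = 5
y ∧ x = 5 ∧ 5 = 5
(y ∧ x) ∧ x = 5 ∧ 5 = 5
~((y ∧ x) ∧ x) = ~5 = 1
(y ∧ (x ∨ y)) ∨ ~((y ∧ x) ∧ x) = 5 ∨ 1 = 5
~x = ~5 = 1
~x ∧ x = 1 ∧ 5 = 1
~y = ~5 = 1
(~x ∧ x) ∨ ~y = 1 ∨ 1 = 1
((y ∧ (x ∨ y)) ∨ ~((y ∧ x) ∧ x)) → ((~x ∧ x) ∨ ~y) = 5 → 1 = 2
x ∨ y = 5 ∨ 5 = 5
~(x ∨ y) = ~5 = 1
~~(x ∨ y) = ~1 = 5
y → x = 5 → 5 = 6
y ∧ x = 5 ∧ 5 = 5
(y → x) ∨ (y ∧ x) = 6 ∨ 5 = 6
x → y = 5 → 5 = 6
y ∨ (x → y) = 5 ∨ 6 = 6
((y → x) ∨ (y ∧ x)) ∧ (y ∨ (x → y)) = 6 ∧ 6 = 6
~~(x ∨ y) → (((y → x) ∨ (y ∧ x)) ∧ (y ∨ (x → y))) = 5 → 6 = 6
(((y ∧ (x ∨ y)) ∨ ~((y ∧ x) ∧ x)) → ((~x ∧ x) ∨ ~y)) ∧ (~~(x ∨ y) → (((y → x) ∨ (y ∧ x)) ∧ (y ∨ (x → y)))) = 2 ∧ 6 = 2
((((x ∧ (x ∧ y)) → (x ∨ (x ∨ y))) ∨ (x ∧ (x ∧ x))) → ((~y → ((y ∧ y) → (x ∨ x))) → (((y ∨ y) → y) ∨ (((x → x) ∧ x) → x)))) → ((((y ∧ (x ∨ y)) ∨ ~((y ∧ x) ∧ x)) → ((~x ∧ x) ∨ ~y)) ∧ (~~(x ∨ y) → (((y → x) ∨ (y ∧ x)) ∧ (y ∨ (x → y))))) = 6 → 2 = 2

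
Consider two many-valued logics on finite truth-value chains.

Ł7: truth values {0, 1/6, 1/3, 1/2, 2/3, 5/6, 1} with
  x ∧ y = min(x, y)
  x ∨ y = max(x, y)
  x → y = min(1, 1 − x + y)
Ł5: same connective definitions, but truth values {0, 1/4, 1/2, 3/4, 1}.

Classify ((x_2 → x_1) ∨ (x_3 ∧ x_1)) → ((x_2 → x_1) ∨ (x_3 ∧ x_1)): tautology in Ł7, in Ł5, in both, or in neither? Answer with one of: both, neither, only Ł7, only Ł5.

In Ł7: every assignment gives 1 — tautology.
In Ł5: every assignment gives 1 — tautology.

both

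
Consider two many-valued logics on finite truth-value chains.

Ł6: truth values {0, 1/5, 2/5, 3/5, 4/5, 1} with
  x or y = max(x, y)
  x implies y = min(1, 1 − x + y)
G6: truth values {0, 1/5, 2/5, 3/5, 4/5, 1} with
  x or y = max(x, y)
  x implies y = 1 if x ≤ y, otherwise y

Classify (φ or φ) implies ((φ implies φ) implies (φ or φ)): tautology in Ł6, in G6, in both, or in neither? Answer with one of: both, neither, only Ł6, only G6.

both

In Ł6: every assignment gives 1 — tautology.
In G6: every assignment gives 1 — tautology.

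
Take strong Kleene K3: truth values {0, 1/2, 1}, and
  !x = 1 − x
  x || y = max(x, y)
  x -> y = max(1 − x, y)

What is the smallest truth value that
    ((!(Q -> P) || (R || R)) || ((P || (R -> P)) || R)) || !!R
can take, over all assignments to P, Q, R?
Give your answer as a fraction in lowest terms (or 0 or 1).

Take P = 0, Q = 0, R = 1/2:
Q -> P = 0 -> 0 = 1
!(Q -> P) = !1 = 0
R || R = 1/2 || 1/2 = 1/2
!(Q -> P) || (R || R) = 0 || 1/2 = 1/2
R -> P = 1/2 -> 0 = 1/2
P || (R -> P) = 0 || 1/2 = 1/2
(P || (R -> P)) || R = 1/2 || 1/2 = 1/2
(!(Q -> P) || (R || R)) || ((P || (R -> P)) || R) = 1/2 || 1/2 = 1/2
!R = !1/2 = 1/2
!!R = !1/2 = 1/2
((!(Q -> P) || (R || R)) || ((P || (R -> P)) || R)) || !!R = 1/2 || 1/2 = 1/2
No assignment yields a value below 1/2, so this is the minimum.

1/2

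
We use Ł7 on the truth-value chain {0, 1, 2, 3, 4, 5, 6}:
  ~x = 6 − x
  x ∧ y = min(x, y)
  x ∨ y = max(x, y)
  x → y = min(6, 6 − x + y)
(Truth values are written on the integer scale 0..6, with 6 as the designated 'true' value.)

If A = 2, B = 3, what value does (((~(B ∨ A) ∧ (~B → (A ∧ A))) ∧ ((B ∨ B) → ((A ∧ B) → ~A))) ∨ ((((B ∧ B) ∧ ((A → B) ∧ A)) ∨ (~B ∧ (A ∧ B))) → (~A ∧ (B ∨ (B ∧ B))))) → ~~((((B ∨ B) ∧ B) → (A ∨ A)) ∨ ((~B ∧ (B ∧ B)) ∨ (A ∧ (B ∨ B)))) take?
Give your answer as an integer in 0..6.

5

B ∨ A = 3 ∨ 2 = 3
~(B ∨ A) = ~3 = 3
~B = ~3 = 3
A ∧ A = 2 ∧ 2 = 2
~B → (A ∧ A) = 3 → 2 = 5
~(B ∨ A) ∧ (~B → (A ∧ A)) = 3 ∧ 5 = 3
B ∨ B = 3 ∨ 3 = 3
A ∧ B = 2 ∧ 3 = 2
~A = ~2 = 4
(A ∧ B) → ~A = 2 → 4 = 6
(B ∨ B) → ((A ∧ B) → ~A) = 3 → 6 = 6
(~(B ∨ A) ∧ (~B → (A ∧ A))) ∧ ((B ∨ B) → ((A ∧ B) → ~A)) = 3 ∧ 6 = 3
B ∧ B = 3 ∧ 3 = 3
A → B = 2 → 3 = 6
(A → B) ∧ A = 6 ∧ 2 = 2
(B ∧ B) ∧ ((A → B) ∧ A) = 3 ∧ 2 = 2
~B = ~3 = 3
A ∧ B = 2 ∧ 3 = 2
~B ∧ (A ∧ B) = 3 ∧ 2 = 2
((B ∧ B) ∧ ((A → B) ∧ A)) ∨ (~B ∧ (A ∧ B)) = 2 ∨ 2 = 2
~A = ~2 = 4
B ∧ B = 3 ∧ 3 = 3
B ∨ (B ∧ B) = 3 ∨ 3 = 3
~A ∧ (B ∨ (B ∧ B)) = 4 ∧ 3 = 3
(((B ∧ B) ∧ ((A → B) ∧ A)) ∨ (~B ∧ (A ∧ B))) → (~A ∧ (B ∨ (B ∧ B))) = 2 → 3 = 6
((~(B ∨ A) ∧ (~B → (A ∧ A))) ∧ ((B ∨ B) → ((A ∧ B) → ~A))) ∨ ((((B ∧ B) ∧ ((A → B) ∧ A)) ∨ (~B ∧ (A ∧ B))) → (~A ∧ (B ∨ (B ∧ B)))) = 3 ∨ 6 = 6
B ∨ B = 3 ∨ 3 = 3
(B ∨ B) ∧ B = 3 ∧ 3 = 3
A ∨ A = 2 ∨ 2 = 2
((B ∨ B) ∧ B) → (A ∨ A) = 3 → 2 = 5
~B = ~3 = 3
B ∧ B = 3 ∧ 3 = 3
~B ∧ (B ∧ B) = 3 ∧ 3 = 3
B ∨ B = 3 ∨ 3 = 3
A ∧ (B ∨ B) = 2 ∧ 3 = 2
(~B ∧ (B ∧ B)) ∨ (A ∧ (B ∨ B)) = 3 ∨ 2 = 3
(((B ∨ B) ∧ B) → (A ∨ A)) ∨ ((~B ∧ (B ∧ B)) ∨ (A ∧ (B ∨ B))) = 5 ∨ 3 = 5
~((((B ∨ B) ∧ B) → (A ∨ A)) ∨ ((~B ∧ (B ∧ B)) ∨ (A ∧ (B ∨ B)))) = ~5 = 1
~~((((B ∨ B) ∧ B) → (A ∨ A)) ∨ ((~B ∧ (B ∧ B)) ∨ (A ∧ (B ∨ B)))) = ~1 = 5
(((~(B ∨ A) ∧ (~B → (A ∧ A))) ∧ ((B ∨ B) → ((A ∧ B) → ~A))) ∨ ((((B ∧ B) ∧ ((A → B) ∧ A)) ∨ (~B ∧ (A ∧ B))) → (~A ∧ (B ∨ (B ∧ B))))) → ~~((((B ∨ B) ∧ B) → (A ∨ A)) ∨ ((~B ∧ (B ∧ B)) ∨ (A ∧ (B ∨ B)))) = 6 → 5 = 5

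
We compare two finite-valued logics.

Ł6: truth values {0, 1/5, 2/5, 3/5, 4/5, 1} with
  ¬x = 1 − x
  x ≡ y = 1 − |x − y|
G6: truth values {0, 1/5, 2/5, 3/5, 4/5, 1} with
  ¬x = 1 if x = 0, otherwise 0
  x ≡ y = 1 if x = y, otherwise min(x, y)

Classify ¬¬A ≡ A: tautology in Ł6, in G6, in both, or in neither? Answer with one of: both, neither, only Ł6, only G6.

In Ł6: every assignment gives 1 — tautology.
In G6: at A = 1/5 the value is 1/5 — not a tautology.

only Ł6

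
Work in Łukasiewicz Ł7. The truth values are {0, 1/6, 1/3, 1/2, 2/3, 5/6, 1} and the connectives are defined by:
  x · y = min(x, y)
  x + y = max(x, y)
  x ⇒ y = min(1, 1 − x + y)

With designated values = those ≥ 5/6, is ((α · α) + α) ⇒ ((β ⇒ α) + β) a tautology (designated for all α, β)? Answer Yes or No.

At α = 1/3, β = 5/6, for instance:
α · α = 1/3 · 1/3 = 1/3
(α · α) + α = 1/3 + 1/3 = 1/3
β ⇒ α = 5/6 ⇒ 1/3 = 1/2
(β ⇒ α) + β = 1/2 + 5/6 = 5/6
((α · α) + α) ⇒ ((β ⇒ α) + β) = 1/3 ⇒ 5/6 = 1
and checking the remaining 48 assignments likewise gives ≥ 5/6 in every case.

Yes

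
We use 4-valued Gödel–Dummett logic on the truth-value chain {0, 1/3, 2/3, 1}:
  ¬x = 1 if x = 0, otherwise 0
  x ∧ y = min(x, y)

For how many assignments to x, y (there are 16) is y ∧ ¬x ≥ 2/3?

x = 0, y = 0 ↦ 0  <
x = 0, y = 1/3 ↦ 1/3  <
x = 0, y = 2/3 ↦ 2/3  ≥
x = 0, y = 1 ↦ 1  ≥
x = 1/3, y = 0 ↦ 0  <
x = 1/3, y = 1/3 ↦ 0  <
x = 1/3, y = 2/3 ↦ 0  <
x = 1/3, y = 1 ↦ 0  <
x = 2/3, y = 0 ↦ 0  <
x = 2/3, y = 1/3 ↦ 0  <
x = 2/3, y = 2/3 ↦ 0  <
x = 2/3, y = 1 ↦ 0  <
x = 1, y = 0 ↦ 0  <
x = 1, y = 1/3 ↦ 0  <
x = 1, y = 2/3 ↦ 0  <
x = 1, y = 1 ↦ 0  <
So 2 of the 16 assignments meet the threshold.

2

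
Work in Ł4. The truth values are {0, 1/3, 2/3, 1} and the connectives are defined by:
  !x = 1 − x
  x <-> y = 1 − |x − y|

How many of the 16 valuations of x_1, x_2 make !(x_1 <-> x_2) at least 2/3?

6

x_1 = 0, x_2 = 0 ↦ 0  <
x_1 = 0, x_2 = 1/3 ↦ 1/3  <
x_1 = 0, x_2 = 2/3 ↦ 2/3  ≥
x_1 = 0, x_2 = 1 ↦ 1  ≥
x_1 = 1/3, x_2 = 0 ↦ 1/3  <
x_1 = 1/3, x_2 = 1/3 ↦ 0  <
x_1 = 1/3, x_2 = 2/3 ↦ 1/3  <
x_1 = 1/3, x_2 = 1 ↦ 2/3  ≥
x_1 = 2/3, x_2 = 0 ↦ 2/3  ≥
x_1 = 2/3, x_2 = 1/3 ↦ 1/3  <
x_1 = 2/3, x_2 = 2/3 ↦ 0  <
x_1 = 2/3, x_2 = 1 ↦ 1/3  <
x_1 = 1, x_2 = 0 ↦ 1  ≥
x_1 = 1, x_2 = 1/3 ↦ 2/3  ≥
x_1 = 1, x_2 = 2/3 ↦ 1/3  <
x_1 = 1, x_2 = 1 ↦ 0  <
So 6 of the 16 assignments meet the threshold.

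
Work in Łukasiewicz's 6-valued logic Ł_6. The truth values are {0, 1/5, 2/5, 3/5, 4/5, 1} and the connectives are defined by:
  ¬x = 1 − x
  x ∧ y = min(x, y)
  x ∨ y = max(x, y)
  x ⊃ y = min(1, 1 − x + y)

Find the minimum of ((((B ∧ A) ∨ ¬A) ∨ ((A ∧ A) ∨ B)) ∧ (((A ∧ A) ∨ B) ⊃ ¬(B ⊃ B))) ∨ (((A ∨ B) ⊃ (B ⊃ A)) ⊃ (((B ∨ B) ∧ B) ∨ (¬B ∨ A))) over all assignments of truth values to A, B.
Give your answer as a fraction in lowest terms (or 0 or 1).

3/5

Take A = 0, B = 2/5:
B ∧ A = 2/5 ∧ 0 = 0
¬A = ¬0 = 1
(B ∧ A) ∨ ¬A = 0 ∨ 1 = 1
A ∧ A = 0 ∧ 0 = 0
(A ∧ A) ∨ B = 0 ∨ 2/5 = 2/5
((B ∧ A) ∨ ¬A) ∨ ((A ∧ A) ∨ B) = 1 ∨ 2/5 = 1
A ∧ A = 0 ∧ 0 = 0
(A ∧ A) ∨ B = 0 ∨ 2/5 = 2/5
B ⊃ B = 2/5 ⊃ 2/5 = 1
¬(B ⊃ B) = ¬1 = 0
((A ∧ A) ∨ B) ⊃ ¬(B ⊃ B) = 2/5 ⊃ 0 = 3/5
(((B ∧ A) ∨ ¬A) ∨ ((A ∧ A) ∨ B)) ∧ (((A ∧ A) ∨ B) ⊃ ¬(B ⊃ B)) = 1 ∧ 3/5 = 3/5
A ∨ B = 0 ∨ 2/5 = 2/5
B ⊃ A = 2/5 ⊃ 0 = 3/5
(A ∨ B) ⊃ (B ⊃ A) = 2/5 ⊃ 3/5 = 1
B ∨ B = 2/5 ∨ 2/5 = 2/5
(B ∨ B) ∧ B = 2/5 ∧ 2/5 = 2/5
¬B = ¬2/5 = 3/5
¬B ∨ A = 3/5 ∨ 0 = 3/5
((B ∨ B) ∧ B) ∨ (¬B ∨ A) = 2/5 ∨ 3/5 = 3/5
((A ∨ B) ⊃ (B ⊃ A)) ⊃ (((B ∨ B) ∧ B) ∨ (¬B ∨ A)) = 1 ⊃ 3/5 = 3/5
((((B ∧ A) ∨ ¬A) ∨ ((A ∧ A) ∨ B)) ∧ (((A ∧ A) ∨ B) ⊃ ¬(B ⊃ B))) ∨ (((A ∨ B) ⊃ (B ⊃ A)) ⊃ (((B ∨ B) ∧ B) ∨ (¬B ∨ A))) = 3/5 ∨ 3/5 = 3/5
No assignment yields a value below 3/5, so this is the minimum.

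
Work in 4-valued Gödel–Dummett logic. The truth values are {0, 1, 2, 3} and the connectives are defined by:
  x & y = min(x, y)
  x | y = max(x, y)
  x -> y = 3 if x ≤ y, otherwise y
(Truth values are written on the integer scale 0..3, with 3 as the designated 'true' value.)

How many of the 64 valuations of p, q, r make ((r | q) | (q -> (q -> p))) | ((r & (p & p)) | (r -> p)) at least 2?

63

value 3: 59 assignments (counts)
value 2: 4 assignments (counts)
value 1: 1 assignment
So 63 of the 64 assignments meet the threshold.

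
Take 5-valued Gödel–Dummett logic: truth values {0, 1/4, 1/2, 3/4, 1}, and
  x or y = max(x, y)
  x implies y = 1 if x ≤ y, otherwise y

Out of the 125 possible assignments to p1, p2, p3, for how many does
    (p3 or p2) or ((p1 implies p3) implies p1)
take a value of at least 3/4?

value 1: 85 assignments (counts)
value 3/4: 22 assignments (counts)
value 1/2: 12 assignments
value 1/4: 5 assignments
value 0: 1 assignment
So 107 of the 125 assignments meet the threshold.

107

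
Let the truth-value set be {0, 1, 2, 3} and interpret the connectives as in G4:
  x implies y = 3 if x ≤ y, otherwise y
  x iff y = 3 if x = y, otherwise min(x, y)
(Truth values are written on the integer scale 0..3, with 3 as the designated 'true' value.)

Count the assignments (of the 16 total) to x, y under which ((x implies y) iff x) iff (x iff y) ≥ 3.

x = 0, y = 0 ↦ 0  <
x = 0, y = 1 ↦ 3  ≥
x = 0, y = 2 ↦ 3  ≥
x = 0, y = 3 ↦ 3  ≥
x = 1, y = 0 ↦ 3  ≥
x = 1, y = 1 ↦ 1  <
x = 1, y = 2 ↦ 3  ≥
x = 1, y = 3 ↦ 3  ≥
x = 2, y = 0 ↦ 3  ≥
x = 2, y = 1 ↦ 3  ≥
x = 2, y = 2 ↦ 2  <
x = 2, y = 3 ↦ 3  ≥
x = 3, y = 0 ↦ 3  ≥
x = 3, y = 1 ↦ 3  ≥
x = 3, y = 2 ↦ 3  ≥
x = 3, y = 3 ↦ 3  ≥
So 13 of the 16 assignments meet the threshold.

13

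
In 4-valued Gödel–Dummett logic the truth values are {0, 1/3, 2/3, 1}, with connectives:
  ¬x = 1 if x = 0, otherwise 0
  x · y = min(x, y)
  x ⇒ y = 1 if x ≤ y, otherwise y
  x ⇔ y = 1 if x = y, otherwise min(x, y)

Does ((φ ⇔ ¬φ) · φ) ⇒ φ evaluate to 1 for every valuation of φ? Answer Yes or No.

Yes

φ = 0 ↦ 1
φ = 1/3 ↦ 1
φ = 2/3 ↦ 1
φ = 1 ↦ 1
Every assignment gives a value ≥ 1.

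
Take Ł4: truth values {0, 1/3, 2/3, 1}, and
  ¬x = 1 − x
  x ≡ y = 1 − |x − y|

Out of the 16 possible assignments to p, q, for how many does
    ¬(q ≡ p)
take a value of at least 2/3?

p = 0, q = 0 ↦ 0  <
p = 0, q = 1/3 ↦ 1/3  <
p = 0, q = 2/3 ↦ 2/3  ≥
p = 0, q = 1 ↦ 1  ≥
p = 1/3, q = 0 ↦ 1/3  <
p = 1/3, q = 1/3 ↦ 0  <
p = 1/3, q = 2/3 ↦ 1/3  <
p = 1/3, q = 1 ↦ 2/3  ≥
p = 2/3, q = 0 ↦ 2/3  ≥
p = 2/3, q = 1/3 ↦ 1/3  <
p = 2/3, q = 2/3 ↦ 0  <
p = 2/3, q = 1 ↦ 1/3  <
p = 1, q = 0 ↦ 1  ≥
p = 1, q = 1/3 ↦ 2/3  ≥
p = 1, q = 2/3 ↦ 1/3  <
p = 1, q = 1 ↦ 0  <
So 6 of the 16 assignments meet the threshold.

6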